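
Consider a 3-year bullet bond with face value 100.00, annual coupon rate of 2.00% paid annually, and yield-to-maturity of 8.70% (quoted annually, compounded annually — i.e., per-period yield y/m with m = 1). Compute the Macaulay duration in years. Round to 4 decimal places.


Answer: Macaulay duration = 2.9352 years

Derivation:
Coupon per period c = face * coupon_rate / m = 2.000000
Periods per year m = 1; per-period yield y/m = 0.087000
Number of cashflows N = 3
Cashflows (t years, CF_t, discount factor 1/(1+y/m)^(m*t), PV):
  t = 1.0000: CF_t = 2.000000, DF = 0.919963, PV = 1.839926
  t = 2.0000: CF_t = 2.000000, DF = 0.846332, PV = 1.692665
  t = 3.0000: CF_t = 102.000000, DF = 0.778595, PV = 79.416646
Price P = sum_t PV_t = 82.949237
Macaulay numerator sum_t t * PV_t:
  t * PV_t at t = 1.0000: 1.839926
  t * PV_t at t = 2.0000: 3.385329
  t * PV_t at t = 3.0000: 238.249937
Macaulay duration D = (sum_t t * PV_t) / P = 243.475192 / 82.949237 = 2.935231


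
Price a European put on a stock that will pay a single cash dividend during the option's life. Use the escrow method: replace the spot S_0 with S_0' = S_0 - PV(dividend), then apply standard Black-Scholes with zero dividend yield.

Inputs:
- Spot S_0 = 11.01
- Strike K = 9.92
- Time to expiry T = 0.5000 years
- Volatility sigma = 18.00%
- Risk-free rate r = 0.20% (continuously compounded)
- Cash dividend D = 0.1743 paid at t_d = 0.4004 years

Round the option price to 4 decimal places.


PV(D) = D * exp(-r * t_d) = 0.1743 * 0.99919952 = 0.17416048
S_0' = S_0 - PV(D) = 11.0100 - 0.17416048 = 10.83583952
d1 = (ln(S_0'/K) + (r + sigma^2/2)*T) / (sigma*sqrt(T)) = 0.76529533
d2 = d1 - sigma*sqrt(T) = 0.63801611
exp(-rT) = 0.99900050
N(-d1) = 0.22204785; N(-d2) = 0.26173160
P = K * exp(-rT) * N(-d2) - S_0' * N(-d1) = 9.9200 * 0.99900050 * 0.26173160 - 10.83583952 * 0.22204785 = 0.1877

Answer: Price = 0.1877


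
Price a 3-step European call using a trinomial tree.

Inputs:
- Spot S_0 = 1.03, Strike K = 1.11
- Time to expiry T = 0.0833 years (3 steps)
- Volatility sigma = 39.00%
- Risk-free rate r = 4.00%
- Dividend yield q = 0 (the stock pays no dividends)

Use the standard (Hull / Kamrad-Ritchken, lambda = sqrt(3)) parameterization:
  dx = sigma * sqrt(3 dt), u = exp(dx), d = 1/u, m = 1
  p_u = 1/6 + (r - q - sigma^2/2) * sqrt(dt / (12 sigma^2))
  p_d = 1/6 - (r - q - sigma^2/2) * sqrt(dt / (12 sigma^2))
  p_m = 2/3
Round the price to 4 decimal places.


Answer: Price = V(0,0) = 0.0206

Derivation:
dt = T/N = 0.027767; dx = sigma*sqrt(3*dt) = 0.112561
u = exp(dx) = 1.119140; d = 1/u = 0.893543
p_u = 0.162220, p_m = 0.666667, p_d = 0.171113
Discount per step: exp(-r*dt) = 0.998890
Stock lattice S(k, j) with j the centered position index:
  k=0: S(0,+0) = 1.0300
  k=1: S(1,-1) = 0.9203; S(1,+0) = 1.0300; S(1,+1) = 1.1527
  k=2: S(2,-2) = 0.8224; S(2,-1) = 0.9203; S(2,+0) = 1.0300; S(2,+1) = 1.1527; S(2,+2) = 1.2900
  k=3: S(3,-3) = 0.7348; S(3,-2) = 0.8224; S(3,-1) = 0.9203; S(3,+0) = 1.0300; S(3,+1) = 1.1527; S(3,+2) = 1.2900; S(3,+3) = 1.4437
Terminal payoffs V(N, j) = max(S_T - K, 0):
  V(3,-3) = 0.000000; V(3,-2) = 0.000000; V(3,-1) = 0.000000; V(3,+0) = 0.000000; V(3,+1) = 0.042714; V(3,+2) = 0.180049; V(3,+3) = 0.333746
Backward induction: V(k, j) = exp(-r*dt) * [p_u * V(k+1, j+1) + p_m * V(k+1, j) + p_d * V(k+1, j-1)]
  V(2,-2) = exp(-r*dt) * [p_u*0.000000 + p_m*0.000000 + p_d*0.000000] = 0.000000
  V(2,-1) = exp(-r*dt) * [p_u*0.000000 + p_m*0.000000 + p_d*0.000000] = 0.000000
  V(2,+0) = exp(-r*dt) * [p_u*0.042714 + p_m*0.000000 + p_d*0.000000] = 0.006921
  V(2,+1) = exp(-r*dt) * [p_u*0.180049 + p_m*0.042714 + p_d*0.000000] = 0.057620
  V(2,+2) = exp(-r*dt) * [p_u*0.333746 + p_m*0.180049 + p_d*0.042714] = 0.181281
  V(1,-1) = exp(-r*dt) * [p_u*0.006921 + p_m*0.000000 + p_d*0.000000] = 0.001122
  V(1,+0) = exp(-r*dt) * [p_u*0.057620 + p_m*0.006921 + p_d*0.000000] = 0.013946
  V(1,+1) = exp(-r*dt) * [p_u*0.181281 + p_m*0.057620 + p_d*0.006921] = 0.068928
  V(0,+0) = exp(-r*dt) * [p_u*0.068928 + p_m*0.013946 + p_d*0.001122] = 0.020648


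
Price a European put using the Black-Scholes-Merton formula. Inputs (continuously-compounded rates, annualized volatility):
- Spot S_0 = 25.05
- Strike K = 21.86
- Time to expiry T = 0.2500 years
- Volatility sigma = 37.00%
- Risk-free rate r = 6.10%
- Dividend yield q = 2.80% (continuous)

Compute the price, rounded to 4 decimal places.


d1 = (ln(S/K) + (r - q + 0.5*sigma^2) * T) / (sigma * sqrt(T)) = 0.87339376
d2 = d1 - sigma * sqrt(T) = 0.68839376
exp(-rT) = 0.98486569; exp(-qT) = 0.99302444
P = K * exp(-rT) * N(-d2) - S_0 * exp(-qT) * N(-d1)
N(-d1) = 0.19122425; N(-d2) = 0.24560243
P = 21.8600 * 0.98486569 * 0.24560243 - 25.0500 * 0.99302444 * 0.19122425 = 0.5309

Answer: Price = 0.5309


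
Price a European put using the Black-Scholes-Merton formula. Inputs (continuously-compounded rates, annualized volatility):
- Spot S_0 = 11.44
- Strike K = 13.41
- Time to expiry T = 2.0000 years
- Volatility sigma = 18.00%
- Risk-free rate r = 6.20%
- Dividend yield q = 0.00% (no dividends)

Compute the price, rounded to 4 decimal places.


d1 = (ln(S/K) + (r - q + 0.5*sigma^2) * T) / (sigma * sqrt(T)) = -0.00976087
d2 = d1 - sigma * sqrt(T) = -0.26431931
exp(-rT) = 0.88337984; exp(-qT) = 1.00000000
P = K * exp(-rT) * N(-d2) - S_0 * exp(-qT) * N(-d1)
N(-d1) = 0.50389396; N(-d2) = 0.60423306
P = 13.4100 * 0.88337984 * 0.60423306 - 11.4400 * 1.00000000 * 0.50389396 = 1.3933

Answer: Price = 1.3933


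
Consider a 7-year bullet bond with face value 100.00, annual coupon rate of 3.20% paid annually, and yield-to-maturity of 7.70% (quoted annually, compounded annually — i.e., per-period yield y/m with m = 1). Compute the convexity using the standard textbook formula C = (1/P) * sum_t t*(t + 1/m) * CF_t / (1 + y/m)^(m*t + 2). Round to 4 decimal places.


Answer: Convexity = 41.6957

Derivation:
Coupon per period c = face * coupon_rate / m = 3.200000
Periods per year m = 1; per-period yield y/m = 0.077000
Number of cashflows N = 7
Cashflows (t years, CF_t, discount factor 1/(1+y/m)^(m*t), PV):
  t = 1.0000: CF_t = 3.200000, DF = 0.928505, PV = 2.971216
  t = 2.0000: CF_t = 3.200000, DF = 0.862122, PV = 2.758790
  t = 3.0000: CF_t = 3.200000, DF = 0.800484, PV = 2.561550
  t = 4.0000: CF_t = 3.200000, DF = 0.743254, PV = 2.378412
  t = 5.0000: CF_t = 3.200000, DF = 0.690115, PV = 2.208368
  t = 6.0000: CF_t = 3.200000, DF = 0.640775, PV = 2.050481
  t = 7.0000: CF_t = 103.200000, DF = 0.594963, PV = 61.400198
Price P = sum_t PV_t = 76.329016
Convexity numerator sum_t t*(t + 1/m) * CF_t / (1+y/m)^(m*t + 2):
  t = 1.0000: term = 5.123100
  t = 2.0000: term = 14.270475
  t = 3.0000: term = 26.500417
  t = 4.0000: term = 41.009621
  t = 5.0000: term = 57.116464
  t = 6.0000: term = 74.246099
  t = 7.0000: term = 2964.328945
Convexity = (1/P) * sum = 3182.595120 / 76.329016 = 41.695744


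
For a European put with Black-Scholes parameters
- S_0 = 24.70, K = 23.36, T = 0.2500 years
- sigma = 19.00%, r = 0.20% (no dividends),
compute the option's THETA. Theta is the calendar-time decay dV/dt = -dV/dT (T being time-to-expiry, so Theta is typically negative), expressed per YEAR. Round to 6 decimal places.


d1 = 0.6399009018; d2 = 0.5449009018
phi(d1) = 0.3250828795; exp(-qT) = 1.0000000000; exp(-rT) = 0.9995001250
Theta = -S*exp(-qT)*phi(d1)*sigma/(2*sqrt(T)) + r*K*exp(-rT)*N(-d2) - q*S*exp(-qT)*N(-d1)
N(-d1) = 0.2611185138; N(-d2) = 0.2929108380; sqrt(T) = 0.5000000000
Term 1 = -24.7000 * 1.0000000000 * 0.3250828795 * 0.1900 / (2 * 0.5000000000) = -1.5256139535
Term 2 = 0.0020 * 23.3600 * 0.9995001250 * 0.2929108380 = 0.0136779537
Term 3 = 0 (no dividend yield, q = 0)
Theta = -1.5256139535 + (0.0136779537) + (0.0000000000) = -1.511936

Answer: Theta = -1.511936


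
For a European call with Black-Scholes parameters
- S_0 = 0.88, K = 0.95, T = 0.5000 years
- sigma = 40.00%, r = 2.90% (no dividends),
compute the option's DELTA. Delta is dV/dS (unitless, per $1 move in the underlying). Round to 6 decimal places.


Answer: Delta = 0.468944

Derivation:
d1 = -0.0779234400; d2 = -0.3607661524
phi(d1) = 0.3977329159; exp(-qT) = 1.0000000000; exp(-rT) = 0.9856046187
N(d1) = 0.4689444769
Delta = exp(-qT) * N(d1) = 1.0000000000 * 0.4689444769 = 0.468944


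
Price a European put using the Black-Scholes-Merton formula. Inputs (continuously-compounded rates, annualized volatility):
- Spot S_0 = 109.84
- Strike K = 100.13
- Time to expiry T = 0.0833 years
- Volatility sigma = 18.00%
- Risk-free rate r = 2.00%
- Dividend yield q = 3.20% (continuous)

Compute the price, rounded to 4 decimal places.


Answer: Price = 0.0853

Derivation:
d1 = (ln(S/K) + (r - q + 0.5*sigma^2) * T) / (sigma * sqrt(T)) = 1.78832064
d2 = d1 - sigma * sqrt(T) = 1.73636951
exp(-rT) = 0.99833539; exp(-qT) = 0.99733795
P = K * exp(-rT) * N(-d2) - S_0 * exp(-qT) * N(-d1)
N(-d1) = 0.03686215; N(-d2) = 0.04124926
P = 100.1300 * 0.99833539 * 0.04124926 - 109.8400 * 0.99733795 * 0.03686215 = 0.0853


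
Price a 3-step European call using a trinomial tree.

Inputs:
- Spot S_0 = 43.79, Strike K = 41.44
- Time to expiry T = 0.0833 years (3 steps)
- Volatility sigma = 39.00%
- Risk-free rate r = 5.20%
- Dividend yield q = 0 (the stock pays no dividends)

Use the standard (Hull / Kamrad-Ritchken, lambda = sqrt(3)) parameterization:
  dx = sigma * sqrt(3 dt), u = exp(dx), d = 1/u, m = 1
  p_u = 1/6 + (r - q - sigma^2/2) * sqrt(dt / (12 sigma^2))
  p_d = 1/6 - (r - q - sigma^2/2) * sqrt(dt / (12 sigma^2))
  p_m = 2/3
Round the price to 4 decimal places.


dt = T/N = 0.027767; dx = sigma*sqrt(3*dt) = 0.112561
u = exp(dx) = 1.119140; d = 1/u = 0.893543
p_u = 0.163700, p_m = 0.666667, p_d = 0.169633
Discount per step: exp(-r*dt) = 0.998557
Stock lattice S(k, j) with j the centered position index:
  k=0: S(0,+0) = 43.7900
  k=1: S(1,-1) = 39.1282; S(1,+0) = 43.7900; S(1,+1) = 49.0072
  k=2: S(2,-2) = 34.9628; S(2,-1) = 39.1282; S(2,+0) = 43.7900; S(2,+1) = 49.0072; S(2,+2) = 54.8459
  k=3: S(3,-3) = 31.2407; S(3,-2) = 34.9628; S(3,-1) = 39.1282; S(3,+0) = 43.7900; S(3,+1) = 49.0072; S(3,+2) = 54.8459; S(3,+3) = 61.3802
Terminal payoffs V(N, j) = max(S_T - K, 0):
  V(3,-3) = 0.000000; V(3,-2) = 0.000000; V(3,-1) = 0.000000; V(3,+0) = 2.350000; V(3,+1) = 7.567153; V(3,+2) = 13.405879; V(3,+3) = 19.940232
Backward induction: V(k, j) = exp(-r*dt) * [p_u * V(k+1, j+1) + p_m * V(k+1, j) + p_d * V(k+1, j-1)]
  V(2,-2) = exp(-r*dt) * [p_u*0.000000 + p_m*0.000000 + p_d*0.000000] = 0.000000
  V(2,-1) = exp(-r*dt) * [p_u*2.350000 + p_m*0.000000 + p_d*0.000000] = 0.384141
  V(2,+0) = exp(-r*dt) * [p_u*7.567153 + p_m*2.350000 + p_d*0.000000] = 2.801364
  V(2,+1) = exp(-r*dt) * [p_u*13.405879 + p_m*7.567153 + p_d*2.350000] = 7.626933
  V(2,+2) = exp(-r*dt) * [p_u*19.940232 + p_m*13.405879 + p_d*7.567153] = 13.465657
  V(1,-1) = exp(-r*dt) * [p_u*2.801364 + p_m*0.384141 + p_d*0.000000] = 0.713647
  V(1,+0) = exp(-r*dt) * [p_u*7.626933 + p_m*2.801364 + p_d*0.384141] = 3.176680
  V(1,+1) = exp(-r*dt) * [p_u*13.465657 + p_m*7.626933 + p_d*2.801364] = 7.752956
  V(0,+0) = exp(-r*dt) * [p_u*7.752956 + p_m*3.176680 + p_d*0.713647] = 3.502945

Answer: Price = V(0,0) = 3.5029


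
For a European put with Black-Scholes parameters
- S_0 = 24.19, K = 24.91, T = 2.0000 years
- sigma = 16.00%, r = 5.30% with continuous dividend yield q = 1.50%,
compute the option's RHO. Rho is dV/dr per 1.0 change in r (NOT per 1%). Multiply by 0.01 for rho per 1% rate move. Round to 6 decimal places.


d1 = 0.3193912737; d2 = 0.0931171037
phi(d1) = 0.3791042954; exp(-qT) = 0.9704455335; exp(-rT) = 0.8994246481
N(-d2) = 0.4629052648
Rho = -K*T*exp(-rT)*N(-d2) = -24.9100 * 2.0000 * 0.8994246481 * 0.4629052648 = -20.742478

Answer: Rho = -20.742478


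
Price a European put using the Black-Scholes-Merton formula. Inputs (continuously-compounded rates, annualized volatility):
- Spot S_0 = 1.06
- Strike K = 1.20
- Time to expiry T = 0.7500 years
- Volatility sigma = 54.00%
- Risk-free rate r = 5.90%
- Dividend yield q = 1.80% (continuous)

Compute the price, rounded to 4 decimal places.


Answer: Price = 0.2579

Derivation:
d1 = (ln(S/K) + (r - q + 0.5*sigma^2) * T) / (sigma * sqrt(T)) = 0.03431460
d2 = d1 - sigma * sqrt(T) = -0.43333912
exp(-rT) = 0.95671475; exp(-qT) = 0.98659072
P = K * exp(-rT) * N(-d2) - S_0 * exp(-qT) * N(-d1)
N(-d1) = 0.48631314; N(-d2) = 0.66761579
P = 1.2000 * 0.95671475 * 0.66761579 - 1.0600 * 0.98659072 * 0.48631314 = 0.2579


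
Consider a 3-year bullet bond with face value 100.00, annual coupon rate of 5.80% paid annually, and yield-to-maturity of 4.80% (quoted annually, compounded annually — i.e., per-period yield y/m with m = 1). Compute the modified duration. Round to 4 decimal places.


Coupon per period c = face * coupon_rate / m = 5.800000
Periods per year m = 1; per-period yield y/m = 0.048000
Number of cashflows N = 3
Cashflows (t years, CF_t, discount factor 1/(1+y/m)^(m*t), PV):
  t = 1.0000: CF_t = 5.800000, DF = 0.954198, PV = 5.534351
  t = 2.0000: CF_t = 5.800000, DF = 0.910495, PV = 5.280869
  t = 3.0000: CF_t = 105.800000, DF = 0.868793, PV = 91.918265
Price P = sum_t PV_t = 102.733486
First compute Macaulay numerator sum_t t * PV_t:
  t * PV_t at t = 1.0000: 5.534351
  t * PV_t at t = 2.0000: 10.561739
  t * PV_t at t = 3.0000: 275.754796
Macaulay duration D = 291.850886 / 102.733486 = 2.840855
Modified duration = D / (1 + y/m) = 2.840855 / (1 + 0.048000) = 2.710739

Answer: Modified duration = 2.7107


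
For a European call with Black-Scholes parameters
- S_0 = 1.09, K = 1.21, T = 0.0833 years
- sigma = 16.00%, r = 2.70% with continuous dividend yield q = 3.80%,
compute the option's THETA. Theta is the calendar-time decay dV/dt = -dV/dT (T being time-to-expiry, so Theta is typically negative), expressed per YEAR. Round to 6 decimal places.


d1 = -2.2584554329; d2 = -2.3046342159
phi(d1) = 0.0311404082; exp(-qT) = 0.9968396046; exp(-rT) = 0.9977534273
Theta = -S*exp(-qT)*phi(d1)*sigma/(2*sqrt(T)) - r*K*exp(-rT)*N(d2) + q*S*exp(-qT)*N(d1)
N(d1) = 0.0119586401; N(d2) = 0.0105935340; sqrt(T) = 0.2886173938
Term 1 = -1.0900 * 0.9968396046 * 0.0311404082 * 0.1600 / (2 * 0.2886173938) = -0.0093787200
Term 2 = -0.0270 * 1.2100 * 0.9977534273 * 0.0105935340 = -0.0003453132
Term 3 = 0.0380 * 1.0900 * 0.9968396046 * 0.0119586401 = 0.0004937614
Theta = -0.0093787200 + (-0.0003453132) + (0.0004937614) = -0.009230

Answer: Theta = -0.009230


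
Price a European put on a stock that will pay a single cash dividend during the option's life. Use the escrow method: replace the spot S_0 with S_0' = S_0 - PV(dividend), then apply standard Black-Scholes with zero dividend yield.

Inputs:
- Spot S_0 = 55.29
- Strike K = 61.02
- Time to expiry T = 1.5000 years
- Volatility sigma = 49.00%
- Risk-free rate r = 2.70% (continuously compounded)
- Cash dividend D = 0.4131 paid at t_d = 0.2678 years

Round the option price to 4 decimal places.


Answer: Price = 15.3195

Derivation:
PV(D) = D * exp(-r * t_d) = 0.4131 * 0.99279548 = 0.41012381
S_0' = S_0 - PV(D) = 55.2900 - 0.41012381 = 54.87987619
d1 = (ln(S_0'/K) + (r + sigma^2/2)*T) / (sigma*sqrt(T)) = 0.19082700
d2 = d1 - sigma*sqrt(T) = -0.40929799
exp(-rT) = 0.96030916
N(-d1) = 0.42433057; N(-d2) = 0.65883951
P = K * exp(-rT) * N(-d2) - S_0' * N(-d1) = 61.0200 * 0.96030916 * 0.65883951 - 54.87987619 * 0.42433057 = 15.3195


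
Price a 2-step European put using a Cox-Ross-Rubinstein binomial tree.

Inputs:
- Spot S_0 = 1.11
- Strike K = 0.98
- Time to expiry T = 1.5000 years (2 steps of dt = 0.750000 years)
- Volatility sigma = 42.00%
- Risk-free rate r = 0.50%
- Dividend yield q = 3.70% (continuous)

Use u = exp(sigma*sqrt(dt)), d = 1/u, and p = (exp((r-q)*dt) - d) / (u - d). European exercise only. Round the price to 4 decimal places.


dt = T/N = 0.750000
u = exp(sigma*sqrt(dt)) = 1.438687; d = 1/u = 0.695078
p = (exp((r-q)*dt) - d) / (u - d) = 0.378166
Discount per step: exp(-r*dt) = 0.996257
Stock lattice S(k, i) with i counting down-moves:
  k=0: S(0,0) = 1.1100
  k=1: S(1,0) = 1.5969; S(1,1) = 0.7715
  k=2: S(2,0) = 2.2975; S(2,1) = 1.1100; S(2,2) = 0.5363
Terminal payoffs V(N, i) = max(K - S_T, 0):
  V(2,0) = 0.000000; V(2,1) = 0.000000; V(2,2) = 0.443721
Backward induction: V(k, i) = exp(-r*dt) * [p * V(k+1, i) + (1-p) * V(k+1, i+1)].
  V(1,0) = exp(-r*dt) * [p*0.000000 + (1-p)*0.000000] = 0.000000
  V(1,1) = exp(-r*dt) * [p*0.000000 + (1-p)*0.443721] = 0.274888
  V(0,0) = exp(-r*dt) * [p*0.000000 + (1-p)*0.274888] = 0.170295

Answer: Price = V(0,0) = 0.1703


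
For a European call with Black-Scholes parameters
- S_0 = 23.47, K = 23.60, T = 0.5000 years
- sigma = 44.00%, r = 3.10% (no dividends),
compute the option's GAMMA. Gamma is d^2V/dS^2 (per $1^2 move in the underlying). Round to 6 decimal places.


Answer: Gamma = 0.053680

Derivation:
d1 = 0.1876285275; d2 = -0.1234984562
phi(d1) = 0.3919814486; exp(-qT) = 1.0000000000; exp(-rT) = 0.9846195068
Gamma = exp(-qT) * phi(d1) / (S * sigma * sqrt(T)) = 1.0000000000 * 0.3919814486 / (23.4700 * 0.4400 * 0.7071067812) = 0.053680


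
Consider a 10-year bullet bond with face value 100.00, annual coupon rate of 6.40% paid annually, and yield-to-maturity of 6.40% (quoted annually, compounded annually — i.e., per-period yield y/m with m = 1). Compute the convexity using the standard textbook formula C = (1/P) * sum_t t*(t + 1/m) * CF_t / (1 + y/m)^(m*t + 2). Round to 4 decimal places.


Coupon per period c = face * coupon_rate / m = 6.400000
Periods per year m = 1; per-period yield y/m = 0.064000
Number of cashflows N = 10
Cashflows (t years, CF_t, discount factor 1/(1+y/m)^(m*t), PV):
  t = 1.0000: CF_t = 6.400000, DF = 0.939850, PV = 6.015038
  t = 2.0000: CF_t = 6.400000, DF = 0.883317, PV = 5.653231
  t = 3.0000: CF_t = 6.400000, DF = 0.830185, PV = 5.313187
  t = 4.0000: CF_t = 6.400000, DF = 0.780249, PV = 4.993597
  t = 5.0000: CF_t = 6.400000, DF = 0.733317, PV = 4.693230
  t = 6.0000: CF_t = 6.400000, DF = 0.689208, PV = 4.410930
  t = 7.0000: CF_t = 6.400000, DF = 0.647752, PV = 4.145611
  t = 8.0000: CF_t = 6.400000, DF = 0.608789, PV = 3.896251
  t = 9.0000: CF_t = 6.400000, DF = 0.572170, PV = 3.661890
  t = 10.0000: CF_t = 106.400000, DF = 0.537754, PV = 57.217035
Price P = sum_t PV_t = 100.000000
Convexity numerator sum_t t*(t + 1/m) * CF_t / (1+y/m)^(m*t + 2):
  t = 1.0000: term = 10.626374
  t = 2.0000: term = 29.961580
  t = 3.0000: term = 56.318759
  t = 4.0000: term = 88.218608
  t = 5.0000: term = 124.368339
  t = 6.0000: term = 163.642551
  t = 7.0000: term = 205.065853
  t = 8.0000: term = 247.797084
  t = 9.0000: term = 291.114995
  t = 10.0000: term = 5559.487750
Convexity = (1/P) * sum = 6776.601893 / 100.000000 = 67.766019

Answer: Convexity = 67.7660


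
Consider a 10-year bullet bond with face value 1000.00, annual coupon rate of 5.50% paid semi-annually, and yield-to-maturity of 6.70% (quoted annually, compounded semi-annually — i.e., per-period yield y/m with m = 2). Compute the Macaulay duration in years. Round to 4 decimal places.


Coupon per period c = face * coupon_rate / m = 27.500000
Periods per year m = 2; per-period yield y/m = 0.033500
Number of cashflows N = 20
Cashflows (t years, CF_t, discount factor 1/(1+y/m)^(m*t), PV):
  t = 0.5000: CF_t = 27.500000, DF = 0.967586, PV = 26.608612
  t = 1.0000: CF_t = 27.500000, DF = 0.936222, PV = 25.746117
  t = 1.5000: CF_t = 27.500000, DF = 0.905876, PV = 24.911579
  t = 2.0000: CF_t = 27.500000, DF = 0.876512, PV = 24.104092
  t = 2.5000: CF_t = 27.500000, DF = 0.848101, PV = 23.322779
  t = 3.0000: CF_t = 27.500000, DF = 0.820611, PV = 22.566791
  t = 3.5000: CF_t = 27.500000, DF = 0.794011, PV = 21.835308
  t = 4.0000: CF_t = 27.500000, DF = 0.768274, PV = 21.127536
  t = 4.5000: CF_t = 27.500000, DF = 0.743371, PV = 20.442705
  t = 5.0000: CF_t = 27.500000, DF = 0.719275, PV = 19.780073
  t = 5.5000: CF_t = 27.500000, DF = 0.695961, PV = 19.138919
  t = 6.0000: CF_t = 27.500000, DF = 0.673402, PV = 18.518548
  t = 6.5000: CF_t = 27.500000, DF = 0.651574, PV = 17.918285
  t = 7.0000: CF_t = 27.500000, DF = 0.630454, PV = 17.337479
  t = 7.5000: CF_t = 27.500000, DF = 0.610018, PV = 16.775500
  t = 8.0000: CF_t = 27.500000, DF = 0.590245, PV = 16.231737
  t = 8.5000: CF_t = 27.500000, DF = 0.571113, PV = 15.705599
  t = 9.0000: CF_t = 27.500000, DF = 0.552601, PV = 15.196516
  t = 9.5000: CF_t = 27.500000, DF = 0.534689, PV = 14.703934
  t = 10.0000: CF_t = 1027.500000, DF = 0.517357, PV = 531.584380
Price P = sum_t PV_t = 913.556489
Macaulay numerator sum_t t * PV_t:
  t * PV_t at t = 0.5000: 13.304306
  t * PV_t at t = 1.0000: 25.746117
  t * PV_t at t = 1.5000: 37.367368
  t * PV_t at t = 2.0000: 48.208183
  t * PV_t at t = 2.5000: 58.306946
  t * PV_t at t = 3.0000: 67.700373
  t * PV_t at t = 3.5000: 76.423579
  t * PV_t at t = 4.0000: 84.510143
  t * PV_t at t = 4.5000: 91.992173
  t * PV_t at t = 5.0000: 98.900364
  t * PV_t at t = 5.5000: 105.264054
  t * PV_t at t = 6.0000: 111.111286
  t * PV_t at t = 6.5000: 116.468853
  t * PV_t at t = 7.0000: 121.362356
  t * PV_t at t = 7.5000: 125.816252
  t * PV_t at t = 8.0000: 129.853896
  t * PV_t at t = 8.5000: 133.497595
  t * PV_t at t = 9.0000: 136.768646
  t * PV_t at t = 9.5000: 139.687376
  t * PV_t at t = 10.0000: 5315.843801
Macaulay duration D = (sum_t t * PV_t) / P = 7038.133668 / 913.556489 = 7.704103

Answer: Macaulay duration = 7.7041 years


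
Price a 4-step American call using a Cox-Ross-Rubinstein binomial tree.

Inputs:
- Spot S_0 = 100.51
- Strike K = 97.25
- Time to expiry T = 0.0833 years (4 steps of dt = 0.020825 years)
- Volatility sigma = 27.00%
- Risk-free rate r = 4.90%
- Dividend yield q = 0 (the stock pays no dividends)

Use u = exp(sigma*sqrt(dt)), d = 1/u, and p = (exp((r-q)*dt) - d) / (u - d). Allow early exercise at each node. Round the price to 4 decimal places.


Answer: Price = V(0,0) = 5.3876

Derivation:
dt = T/N = 0.020825
u = exp(sigma*sqrt(dt)) = 1.039732; d = 1/u = 0.961786
p = (exp((r-q)*dt) - d) / (u - d) = 0.503358
Discount per step: exp(-r*dt) = 0.998980
Stock lattice S(k, i) with i counting down-moves:
  k=0: S(0,0) = 100.5100
  k=1: S(1,0) = 104.5035; S(1,1) = 96.6691
  k=2: S(2,0) = 108.6557; S(2,1) = 100.5100; S(2,2) = 92.9750
  k=3: S(3,0) = 112.9728; S(3,1) = 104.5035; S(3,2) = 96.6691; S(3,3) = 89.4220
  k=4: S(4,0) = 117.4615; S(4,1) = 108.6557; S(4,2) = 100.5100; S(4,3) = 92.9750; S(4,4) = 86.0049
Terminal payoffs V(N, i) = max(S_T - K, 0):
  V(4,0) = 20.211500; V(4,1) = 11.405673; V(4,2) = 3.260000; V(4,3) = 0.000000; V(4,4) = 0.000000
Backward induction: V(k, i) = exp(-r*dt) * [p * V(k+1, i) + (1-p) * V(k+1, i+1)]; then take max(V_cont, immediate exercise) for American.
  V(3,0) = exp(-r*dt) * [p*20.211500 + (1-p)*11.405673] = 15.822007; exercise = 15.722821; V(3,0) = max -> 15.822007
  V(3,1) = exp(-r*dt) * [p*11.405673 + (1-p)*3.260000] = 7.352687; exercise = 7.253501; V(3,1) = max -> 7.352687
  V(3,2) = exp(-r*dt) * [p*3.260000 + (1-p)*0.000000] = 1.639275; exercise = 0.000000; V(3,2) = max -> 1.639275
  V(3,3) = exp(-r*dt) * [p*0.000000 + (1-p)*0.000000] = 0.000000; exercise = 0.000000; V(3,3) = max -> 0.000000
  V(2,0) = exp(-r*dt) * [p*15.822007 + (1-p)*7.352687] = 11.603944; exercise = 11.405673; V(2,0) = max -> 11.603944
  V(2,1) = exp(-r*dt) * [p*7.352687 + (1-p)*1.639275] = 4.510564; exercise = 3.260000; V(2,1) = max -> 4.510564
  V(2,2) = exp(-r*dt) * [p*1.639275 + (1-p)*0.000000] = 0.824301; exercise = 0.000000; V(2,2) = max -> 0.824301
  V(1,0) = exp(-r*dt) * [p*11.603944 + (1-p)*4.510564] = 8.072835; exercise = 7.253501; V(1,0) = max -> 8.072835
  V(1,1) = exp(-r*dt) * [p*4.510564 + (1-p)*0.824301] = 2.677080; exercise = 0.000000; V(1,1) = max -> 2.677080
  V(0,0) = exp(-r*dt) * [p*8.072835 + (1-p)*2.677080] = 5.387578; exercise = 3.260000; V(0,0) = max -> 5.387578


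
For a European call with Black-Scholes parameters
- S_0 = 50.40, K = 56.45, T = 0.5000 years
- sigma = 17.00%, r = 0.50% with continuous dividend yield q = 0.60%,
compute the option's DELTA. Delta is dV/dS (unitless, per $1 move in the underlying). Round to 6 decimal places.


d1 = -0.8871204909; d2 = -1.0073286437
phi(d1) = 0.2691652123; exp(-qT) = 0.9970044955; exp(-rT) = 0.9975031224
N(d1) = 0.1875070166
Delta = exp(-qT) * N(d1) = 0.9970044955 * 0.1875070166 = 0.186945

Answer: Delta = 0.186945


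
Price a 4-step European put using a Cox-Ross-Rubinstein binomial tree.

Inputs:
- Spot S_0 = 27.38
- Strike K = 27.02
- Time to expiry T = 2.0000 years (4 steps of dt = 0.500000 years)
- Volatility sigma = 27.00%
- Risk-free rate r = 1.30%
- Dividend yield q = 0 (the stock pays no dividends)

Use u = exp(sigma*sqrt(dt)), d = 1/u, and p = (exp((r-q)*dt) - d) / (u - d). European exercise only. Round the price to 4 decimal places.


dt = T/N = 0.500000
u = exp(sigma*sqrt(dt)) = 1.210361; d = 1/u = 0.826200
p = (exp((r-q)*dt) - d) / (u - d) = 0.469390
Discount per step: exp(-r*dt) = 0.993521
Stock lattice S(k, i) with i counting down-moves:
  k=0: S(0,0) = 27.3800
  k=1: S(1,0) = 33.1397; S(1,1) = 22.6213
  k=2: S(2,0) = 40.1110; S(2,1) = 27.3800; S(2,2) = 18.6897
  k=3: S(3,0) = 48.5488; S(3,1) = 33.1397; S(3,2) = 22.6213; S(3,3) = 15.4415
  k=4: S(4,0) = 58.7616; S(4,1) = 40.1110; S(4,2) = 27.3800; S(4,3) = 18.6897; S(4,4) = 12.7577
Terminal payoffs V(N, i) = max(K - S_T, 0):
  V(4,0) = 0.000000; V(4,1) = 0.000000; V(4,2) = 0.000000; V(4,3) = 8.330252; V(4,4) = 14.262268
Backward induction: V(k, i) = exp(-r*dt) * [p * V(k+1, i) + (1-p) * V(k+1, i+1)].
  V(3,0) = exp(-r*dt) * [p*0.000000 + (1-p)*0.000000] = 0.000000
  V(3,1) = exp(-r*dt) * [p*0.000000 + (1-p)*0.000000] = 0.000000
  V(3,2) = exp(-r*dt) * [p*0.000000 + (1-p)*8.330252] = 4.391479
  V(3,3) = exp(-r*dt) * [p*8.330252 + (1-p)*14.262268] = 11.403476
  V(2,0) = exp(-r*dt) * [p*0.000000 + (1-p)*0.000000] = 0.000000
  V(2,1) = exp(-r*dt) * [p*0.000000 + (1-p)*4.391479] = 2.315066
  V(2,2) = exp(-r*dt) * [p*4.391479 + (1-p)*11.403476] = 8.059558
  V(1,0) = exp(-r*dt) * [p*0.000000 + (1-p)*2.315066] = 1.220439
  V(1,1) = exp(-r*dt) * [p*2.315066 + (1-p)*8.059558] = 5.328405
  V(0,0) = exp(-r*dt) * [p*1.220439 + (1-p)*5.328405] = 3.378138

Answer: Price = V(0,0) = 3.3781


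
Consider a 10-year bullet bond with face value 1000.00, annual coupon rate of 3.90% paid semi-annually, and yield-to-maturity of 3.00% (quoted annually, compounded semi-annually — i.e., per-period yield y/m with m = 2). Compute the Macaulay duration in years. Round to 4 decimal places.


Answer: Macaulay duration = 8.4470 years

Derivation:
Coupon per period c = face * coupon_rate / m = 19.500000
Periods per year m = 2; per-period yield y/m = 0.015000
Number of cashflows N = 20
Cashflows (t years, CF_t, discount factor 1/(1+y/m)^(m*t), PV):
  t = 0.5000: CF_t = 19.500000, DF = 0.985222, PV = 19.211823
  t = 1.0000: CF_t = 19.500000, DF = 0.970662, PV = 18.927904
  t = 1.5000: CF_t = 19.500000, DF = 0.956317, PV = 18.648181
  t = 2.0000: CF_t = 19.500000, DF = 0.942184, PV = 18.372592
  t = 2.5000: CF_t = 19.500000, DF = 0.928260, PV = 18.101076
  t = 3.0000: CF_t = 19.500000, DF = 0.914542, PV = 17.833573
  t = 3.5000: CF_t = 19.500000, DF = 0.901027, PV = 17.570022
  t = 4.0000: CF_t = 19.500000, DF = 0.887711, PV = 17.310367
  t = 4.5000: CF_t = 19.500000, DF = 0.874592, PV = 17.054549
  t = 5.0000: CF_t = 19.500000, DF = 0.861667, PV = 16.802511
  t = 5.5000: CF_t = 19.500000, DF = 0.848933, PV = 16.554198
  t = 6.0000: CF_t = 19.500000, DF = 0.836387, PV = 16.309555
  t = 6.5000: CF_t = 19.500000, DF = 0.824027, PV = 16.068527
  t = 7.0000: CF_t = 19.500000, DF = 0.811849, PV = 15.831061
  t = 7.5000: CF_t = 19.500000, DF = 0.799852, PV = 15.597104
  t = 8.0000: CF_t = 19.500000, DF = 0.788031, PV = 15.366605
  t = 8.5000: CF_t = 19.500000, DF = 0.776385, PV = 15.139513
  t = 9.0000: CF_t = 19.500000, DF = 0.764912, PV = 14.915776
  t = 9.5000: CF_t = 19.500000, DF = 0.753607, PV = 14.695346
  t = 10.0000: CF_t = 1019.500000, DF = 0.742470, PV = 756.948591
Price P = sum_t PV_t = 1077.258875
Macaulay numerator sum_t t * PV_t:
  t * PV_t at t = 0.5000: 9.605911
  t * PV_t at t = 1.0000: 18.927904
  t * PV_t at t = 1.5000: 27.972272
  t * PV_t at t = 2.0000: 36.745185
  t * PV_t at t = 2.5000: 45.252691
  t * PV_t at t = 3.0000: 53.500718
  t * PV_t at t = 3.5000: 61.495078
  t * PV_t at t = 4.0000: 69.241468
  t * PV_t at t = 4.5000: 76.745469
  t * PV_t at t = 5.0000: 84.012555
  t * PV_t at t = 5.5000: 91.048089
  t * PV_t at t = 6.0000: 97.857328
  t * PV_t at t = 6.5000: 104.445424
  t * PV_t at t = 7.0000: 110.817426
  t * PV_t at t = 7.5000: 116.978283
  t * PV_t at t = 8.0000: 122.932842
  t * PV_t at t = 8.5000: 128.685857
  t * PV_t at t = 9.0000: 134.241983
  t * PV_t at t = 9.5000: 139.605785
  t * PV_t at t = 10.0000: 7569.485914
Macaulay duration D = (sum_t t * PV_t) / P = 9099.598184 / 1077.258875 = 8.446993


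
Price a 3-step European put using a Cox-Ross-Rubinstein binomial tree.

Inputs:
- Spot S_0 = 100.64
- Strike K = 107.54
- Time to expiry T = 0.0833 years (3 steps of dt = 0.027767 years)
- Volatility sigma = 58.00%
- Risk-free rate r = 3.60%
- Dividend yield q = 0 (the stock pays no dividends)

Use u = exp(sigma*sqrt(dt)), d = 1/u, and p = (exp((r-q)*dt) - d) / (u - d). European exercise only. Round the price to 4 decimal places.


Answer: Price = V(0,0) = 10.7582

Derivation:
dt = T/N = 0.027767
u = exp(sigma*sqrt(dt)) = 1.101472; d = 1/u = 0.907876
p = (exp((r-q)*dt) - d) / (u - d) = 0.481023
Discount per step: exp(-r*dt) = 0.999001
Stock lattice S(k, i) with i counting down-moves:
  k=0: S(0,0) = 100.6400
  k=1: S(1,0) = 110.8521; S(1,1) = 91.3687
  k=2: S(2,0) = 122.1005; S(2,1) = 100.6400; S(2,2) = 82.9514
  k=3: S(3,0) = 134.4903; S(3,1) = 110.8521; S(3,2) = 91.3687; S(3,3) = 75.3096
Terminal payoffs V(N, i) = max(K - S_T, 0):
  V(3,0) = 0.000000; V(3,1) = 0.000000; V(3,2) = 16.171346; V(3,3) = 32.230386
Backward induction: V(k, i) = exp(-r*dt) * [p * V(k+1, i) + (1-p) * V(k+1, i+1)].
  V(2,0) = exp(-r*dt) * [p*0.000000 + (1-p)*0.000000] = 0.000000
  V(2,1) = exp(-r*dt) * [p*0.000000 + (1-p)*16.171346] = 8.384174
  V(2,2) = exp(-r*dt) * [p*16.171346 + (1-p)*32.230386] = 24.481137
  V(1,0) = exp(-r*dt) * [p*0.000000 + (1-p)*8.384174] = 4.346847
  V(1,1) = exp(-r*dt) * [p*8.384174 + (1-p)*24.481137] = 16.721406
  V(0,0) = exp(-r*dt) * [p*4.346847 + (1-p)*16.721406] = 10.758201


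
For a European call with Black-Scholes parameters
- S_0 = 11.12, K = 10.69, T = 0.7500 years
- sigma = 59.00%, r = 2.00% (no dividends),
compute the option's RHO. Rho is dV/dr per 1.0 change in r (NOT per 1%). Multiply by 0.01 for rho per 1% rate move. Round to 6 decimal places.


d1 = 0.3620163577; d2 = -0.1489386305
phi(d1) = 0.3736385268; exp(-qT) = 1.0000000000; exp(-rT) = 0.9851119396
N(d2) = 0.4408010292
Rho = K*T*exp(-rT)*N(d2) = 10.6900 * 0.7500 * 0.9851119396 * 0.4408010292 = 3.481506

Answer: Rho = 3.481506


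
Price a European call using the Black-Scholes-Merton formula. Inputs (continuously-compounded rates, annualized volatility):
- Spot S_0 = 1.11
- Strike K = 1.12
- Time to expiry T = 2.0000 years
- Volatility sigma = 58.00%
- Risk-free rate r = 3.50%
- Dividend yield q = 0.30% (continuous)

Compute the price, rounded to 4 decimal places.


d1 = (ln(S/K) + (r - q + 0.5*sigma^2) * T) / (sigma * sqrt(T)) = 0.47721336
d2 = d1 - sigma * sqrt(T) = -0.34303051
exp(-rT) = 0.93239382; exp(-qT) = 0.99401796
C = S_0 * exp(-qT) * N(d1) - K * exp(-rT) * N(d2)
N(d1) = 0.68339490; N(d2) = 0.36578775
C = 1.1100 * 0.99401796 * 0.68339490 - 1.1200 * 0.93239382 * 0.36578775 = 0.3720

Answer: Price = 0.3720


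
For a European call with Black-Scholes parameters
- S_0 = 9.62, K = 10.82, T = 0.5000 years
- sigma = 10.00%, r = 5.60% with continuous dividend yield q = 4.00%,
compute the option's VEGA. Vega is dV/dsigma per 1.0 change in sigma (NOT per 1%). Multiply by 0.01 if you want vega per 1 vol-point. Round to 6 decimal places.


d1 = -1.5139440264; d2 = -1.5846547045
phi(d1) = 0.1268244045; exp(-qT) = 0.9801986733; exp(-rT) = 0.9723883668
Vega = S * exp(-qT) * phi(d1) * sqrt(T) = 9.6200 * 0.9801986733 * 0.1268244045 * 0.7071067812 = 0.845623

Answer: Vega = 0.845623


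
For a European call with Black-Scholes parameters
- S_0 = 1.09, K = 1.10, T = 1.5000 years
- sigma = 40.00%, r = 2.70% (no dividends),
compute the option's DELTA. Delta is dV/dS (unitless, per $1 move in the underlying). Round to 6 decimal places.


d1 = 0.3089776491; d2 = -0.1809202995
phi(d1) = 0.3803466798; exp(-qT) = 1.0000000000; exp(-rT) = 0.9603091645
N(d1) = 0.6213307355
Delta = exp(-qT) * N(d1) = 1.0000000000 * 0.6213307355 = 0.621331

Answer: Delta = 0.621331


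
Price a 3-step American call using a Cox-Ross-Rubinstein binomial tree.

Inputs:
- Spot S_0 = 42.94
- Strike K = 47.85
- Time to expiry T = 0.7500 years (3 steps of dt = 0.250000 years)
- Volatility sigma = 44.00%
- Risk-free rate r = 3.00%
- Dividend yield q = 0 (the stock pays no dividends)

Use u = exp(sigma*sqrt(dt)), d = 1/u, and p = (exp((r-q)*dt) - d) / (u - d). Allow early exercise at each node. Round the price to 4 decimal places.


Answer: Price = V(0,0) = 5.3073

Derivation:
dt = T/N = 0.250000
u = exp(sigma*sqrt(dt)) = 1.246077; d = 1/u = 0.802519
p = (exp((r-q)*dt) - d) / (u - d) = 0.462193
Discount per step: exp(-r*dt) = 0.992528
Stock lattice S(k, i) with i counting down-moves:
  k=0: S(0,0) = 42.9400
  k=1: S(1,0) = 53.5065; S(1,1) = 34.4602
  k=2: S(2,0) = 66.6732; S(2,1) = 42.9400; S(2,2) = 27.6549
  k=3: S(3,0) = 83.0800; S(3,1) = 53.5065; S(3,2) = 34.4602; S(3,3) = 22.1936
Terminal payoffs V(N, i) = max(S_T - K, 0):
  V(3,0) = 35.229983; V(3,1) = 5.656535; V(3,2) = 0.000000; V(3,3) = 0.000000
Backward induction: V(k, i) = exp(-r*dt) * [p * V(k+1, i) + (1-p) * V(k+1, i+1)]; then take max(V_cont, immediate exercise) for American.
  V(2,0) = exp(-r*dt) * [p*35.229983 + (1-p)*5.656535] = 19.180781; exercise = 18.823248; V(2,0) = max -> 19.180781
  V(2,1) = exp(-r*dt) * [p*5.656535 + (1-p)*0.000000] = 2.594876; exercise = 0.000000; V(2,1) = max -> 2.594876
  V(2,2) = exp(-r*dt) * [p*0.000000 + (1-p)*0.000000] = 0.000000; exercise = 0.000000; V(2,2) = max -> 0.000000
  V(1,0) = exp(-r*dt) * [p*19.180781 + (1-p)*2.594876] = 10.184098; exercise = 5.656535; V(1,0) = max -> 10.184098
  V(1,1) = exp(-r*dt) * [p*2.594876 + (1-p)*0.000000] = 1.190372; exercise = 0.000000; V(1,1) = max -> 1.190372
  V(0,0) = exp(-r*dt) * [p*10.184098 + (1-p)*1.190372] = 5.307256; exercise = 0.000000; V(0,0) = max -> 5.307256


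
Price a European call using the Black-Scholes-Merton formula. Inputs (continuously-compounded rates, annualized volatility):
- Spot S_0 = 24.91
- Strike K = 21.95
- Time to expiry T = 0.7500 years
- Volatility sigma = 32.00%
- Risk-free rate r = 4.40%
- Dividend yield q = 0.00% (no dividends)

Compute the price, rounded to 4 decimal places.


d1 = (ln(S/K) + (r - q + 0.5*sigma^2) * T) / (sigma * sqrt(T)) = 0.71411802
d2 = d1 - sigma * sqrt(T) = 0.43698989
exp(-rT) = 0.96753856; exp(-qT) = 1.00000000
C = S_0 * exp(-qT) * N(d1) - K * exp(-rT) * N(d2)
N(d1) = 0.76242290; N(d2) = 0.66894066
C = 24.9100 * 1.00000000 * 0.76242290 - 21.9500 * 0.96753856 * 0.66894066 = 4.7853

Answer: Price = 4.7853


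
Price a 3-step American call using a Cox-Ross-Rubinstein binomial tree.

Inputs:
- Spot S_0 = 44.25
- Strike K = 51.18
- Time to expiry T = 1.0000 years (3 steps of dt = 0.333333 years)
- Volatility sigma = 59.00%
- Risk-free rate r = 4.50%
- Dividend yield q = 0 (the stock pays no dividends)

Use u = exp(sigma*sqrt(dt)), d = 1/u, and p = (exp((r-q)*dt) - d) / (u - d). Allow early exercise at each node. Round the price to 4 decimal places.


dt = T/N = 0.333333
u = exp(sigma*sqrt(dt)) = 1.405842; d = 1/u = 0.711317
p = (exp((r-q)*dt) - d) / (u - d) = 0.437415
Discount per step: exp(-r*dt) = 0.985112
Stock lattice S(k, i) with i counting down-moves:
  k=0: S(0,0) = 44.2500
  k=1: S(1,0) = 62.2085; S(1,1) = 31.4758
  k=2: S(2,0) = 87.4554; S(2,1) = 44.2500; S(2,2) = 22.3893
  k=3: S(3,0) = 122.9485; S(3,1) = 62.2085; S(3,2) = 31.4758; S(3,3) = 15.9259
Terminal payoffs V(N, i) = max(S_T - K, 0):
  V(3,0) = 71.768473; V(3,1) = 11.028524; V(3,2) = 0.000000; V(3,3) = 0.000000
Backward induction: V(k, i) = exp(-r*dt) * [p * V(k+1, i) + (1-p) * V(k+1, i+1)]; then take max(V_cont, immediate exercise) for American.
  V(2,0) = exp(-r*dt) * [p*71.768473 + (1-p)*11.028524] = 37.037348; exercise = 36.275377; V(2,0) = max -> 37.037348
  V(2,1) = exp(-r*dt) * [p*11.028524 + (1-p)*0.000000] = 4.752222; exercise = 0.000000; V(2,1) = max -> 4.752222
  V(2,2) = exp(-r*dt) * [p*0.000000 + (1-p)*0.000000] = 0.000000; exercise = 0.000000; V(2,2) = max -> 0.000000
  V(1,0) = exp(-r*dt) * [p*37.037348 + (1-p)*4.752222] = 18.593224; exercise = 11.028524; V(1,0) = max -> 18.593224
  V(1,1) = exp(-r*dt) * [p*4.752222 + (1-p)*0.000000] = 2.047746; exercise = 0.000000; V(1,1) = max -> 2.047746
  V(0,0) = exp(-r*dt) * [p*18.593224 + (1-p)*2.047746] = 9.146753; exercise = 0.000000; V(0,0) = max -> 9.146753

Answer: Price = V(0,0) = 9.1468


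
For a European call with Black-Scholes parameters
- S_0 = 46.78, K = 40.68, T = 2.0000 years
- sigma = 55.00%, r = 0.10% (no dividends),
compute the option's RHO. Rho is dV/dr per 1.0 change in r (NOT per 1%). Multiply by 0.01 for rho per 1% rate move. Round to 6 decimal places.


Answer: Rho = 33.950201

Derivation:
d1 = 0.5711098210; d2 = -0.2067076383
phi(d1) = 0.3389096430; exp(-qT) = 1.0000000000; exp(-rT) = 0.9980019987
N(d2) = 0.4181190959
Rho = K*T*exp(-rT)*N(d2) = 40.6800 * 2.0000 * 0.9980019987 * 0.4181190959 = 33.950201


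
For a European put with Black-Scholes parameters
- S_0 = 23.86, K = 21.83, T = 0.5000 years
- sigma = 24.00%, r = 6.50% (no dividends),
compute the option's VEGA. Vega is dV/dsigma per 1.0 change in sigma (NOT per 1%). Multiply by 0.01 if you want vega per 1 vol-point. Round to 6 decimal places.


Answer: Vega = 4.886312

Derivation:
d1 = 0.8003166903; d2 = 0.6306110628
phi(d1) = 0.2896181535; exp(-qT) = 1.0000000000; exp(-rT) = 0.9680224498
Vega = S * exp(-qT) * phi(d1) * sqrt(T) = 23.8600 * 1.0000000000 * 0.2896181535 * 0.7071067812 = 4.886312


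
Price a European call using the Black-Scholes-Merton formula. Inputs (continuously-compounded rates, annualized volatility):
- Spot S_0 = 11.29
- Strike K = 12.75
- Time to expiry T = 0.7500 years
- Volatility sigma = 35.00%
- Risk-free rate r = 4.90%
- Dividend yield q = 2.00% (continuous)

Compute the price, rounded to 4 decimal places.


Answer: Price = 0.9013

Derivation:
d1 = (ln(S/K) + (r - q + 0.5*sigma^2) * T) / (sigma * sqrt(T)) = -0.17791096
d2 = d1 - sigma * sqrt(T) = -0.48101985
exp(-rT) = 0.96391708; exp(-qT) = 0.98511194
C = S_0 * exp(-qT) * N(d1) - K * exp(-rT) * N(d2)
N(d1) = 0.42939645; N(d2) = 0.31525120
C = 11.2900 * 0.98511194 * 0.42939645 - 12.7500 * 0.96391708 * 0.31525120 = 0.9013


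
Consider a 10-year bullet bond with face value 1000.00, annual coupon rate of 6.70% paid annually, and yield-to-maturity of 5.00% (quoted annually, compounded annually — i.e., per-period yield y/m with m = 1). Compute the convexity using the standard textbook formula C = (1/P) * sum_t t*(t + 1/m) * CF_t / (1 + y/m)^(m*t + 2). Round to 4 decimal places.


Answer: Convexity = 70.4263

Derivation:
Coupon per period c = face * coupon_rate / m = 67.000000
Periods per year m = 1; per-period yield y/m = 0.050000
Number of cashflows N = 10
Cashflows (t years, CF_t, discount factor 1/(1+y/m)^(m*t), PV):
  t = 1.0000: CF_t = 67.000000, DF = 0.952381, PV = 63.809524
  t = 2.0000: CF_t = 67.000000, DF = 0.907029, PV = 60.770975
  t = 3.0000: CF_t = 67.000000, DF = 0.863838, PV = 57.877119
  t = 4.0000: CF_t = 67.000000, DF = 0.822702, PV = 55.121066
  t = 5.0000: CF_t = 67.000000, DF = 0.783526, PV = 52.496253
  t = 6.0000: CF_t = 67.000000, DF = 0.746215, PV = 49.996432
  t = 7.0000: CF_t = 67.000000, DF = 0.710681, PV = 47.615649
  t = 8.0000: CF_t = 67.000000, DF = 0.676839, PV = 45.348237
  t = 9.0000: CF_t = 67.000000, DF = 0.644609, PV = 43.188797
  t = 10.0000: CF_t = 1067.000000, DF = 0.613913, PV = 655.045442
Price P = sum_t PV_t = 1131.269494
Convexity numerator sum_t t*(t + 1/m) * CF_t / (1+y/m)^(m*t + 2):
  t = 1.0000: term = 115.754238
  t = 2.0000: term = 330.726395
  t = 3.0000: term = 629.955038
  t = 4.0000: term = 999.928631
  t = 5.0000: term = 1428.469474
  t = 6.0000: term = 1904.625965
  t = 7.0000: term = 2418.572654
  t = 8.0000: term = 2961.517535
  t = 9.0000: term = 3525.616113
  t = 10.0000: term = 65356.007772
Convexity = (1/P) * sum = 79671.173814 / 1131.269494 = 70.426343
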